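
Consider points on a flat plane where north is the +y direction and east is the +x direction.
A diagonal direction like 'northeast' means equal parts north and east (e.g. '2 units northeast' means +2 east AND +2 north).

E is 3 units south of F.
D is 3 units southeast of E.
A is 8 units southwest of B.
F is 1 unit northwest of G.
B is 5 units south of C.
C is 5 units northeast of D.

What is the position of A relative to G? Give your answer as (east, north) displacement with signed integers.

Place G at the origin (east=0, north=0).
  F is 1 unit northwest of G: delta (east=-1, north=+1); F at (east=-1, north=1).
  E is 3 units south of F: delta (east=+0, north=-3); E at (east=-1, north=-2).
  D is 3 units southeast of E: delta (east=+3, north=-3); D at (east=2, north=-5).
  C is 5 units northeast of D: delta (east=+5, north=+5); C at (east=7, north=0).
  B is 5 units south of C: delta (east=+0, north=-5); B at (east=7, north=-5).
  A is 8 units southwest of B: delta (east=-8, north=-8); A at (east=-1, north=-13).
Therefore A relative to G: (east=-1, north=-13).

Answer: A is at (east=-1, north=-13) relative to G.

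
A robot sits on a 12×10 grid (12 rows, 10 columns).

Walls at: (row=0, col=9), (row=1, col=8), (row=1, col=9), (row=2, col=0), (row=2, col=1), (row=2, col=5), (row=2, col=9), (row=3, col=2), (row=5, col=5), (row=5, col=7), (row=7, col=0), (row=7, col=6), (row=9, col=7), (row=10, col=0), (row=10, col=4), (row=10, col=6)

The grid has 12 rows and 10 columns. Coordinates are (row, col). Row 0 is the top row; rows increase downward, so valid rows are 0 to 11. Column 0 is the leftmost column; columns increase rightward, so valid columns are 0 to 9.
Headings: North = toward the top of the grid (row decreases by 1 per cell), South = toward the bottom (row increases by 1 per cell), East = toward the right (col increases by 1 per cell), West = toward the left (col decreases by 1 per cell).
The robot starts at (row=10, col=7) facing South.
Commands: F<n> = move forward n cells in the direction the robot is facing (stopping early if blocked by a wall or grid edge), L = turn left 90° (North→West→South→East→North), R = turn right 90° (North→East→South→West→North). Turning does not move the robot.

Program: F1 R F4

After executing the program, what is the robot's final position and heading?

Answer: Final position: (row=11, col=3), facing West

Derivation:
Start: (row=10, col=7), facing South
  F1: move forward 1, now at (row=11, col=7)
  R: turn right, now facing West
  F4: move forward 4, now at (row=11, col=3)
Final: (row=11, col=3), facing West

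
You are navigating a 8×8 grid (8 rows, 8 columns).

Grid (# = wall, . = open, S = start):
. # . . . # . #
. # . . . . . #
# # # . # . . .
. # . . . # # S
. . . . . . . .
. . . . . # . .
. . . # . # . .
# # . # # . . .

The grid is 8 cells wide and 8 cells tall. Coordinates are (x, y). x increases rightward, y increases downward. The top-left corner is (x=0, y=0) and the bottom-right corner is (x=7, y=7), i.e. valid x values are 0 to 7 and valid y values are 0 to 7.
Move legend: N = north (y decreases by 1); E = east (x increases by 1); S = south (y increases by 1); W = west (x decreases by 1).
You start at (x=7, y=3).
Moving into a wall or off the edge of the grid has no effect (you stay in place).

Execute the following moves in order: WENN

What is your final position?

Answer: Final position: (x=7, y=2)

Derivation:
Start: (x=7, y=3)
  W (west): blocked, stay at (x=7, y=3)
  E (east): blocked, stay at (x=7, y=3)
  N (north): (x=7, y=3) -> (x=7, y=2)
  N (north): blocked, stay at (x=7, y=2)
Final: (x=7, y=2)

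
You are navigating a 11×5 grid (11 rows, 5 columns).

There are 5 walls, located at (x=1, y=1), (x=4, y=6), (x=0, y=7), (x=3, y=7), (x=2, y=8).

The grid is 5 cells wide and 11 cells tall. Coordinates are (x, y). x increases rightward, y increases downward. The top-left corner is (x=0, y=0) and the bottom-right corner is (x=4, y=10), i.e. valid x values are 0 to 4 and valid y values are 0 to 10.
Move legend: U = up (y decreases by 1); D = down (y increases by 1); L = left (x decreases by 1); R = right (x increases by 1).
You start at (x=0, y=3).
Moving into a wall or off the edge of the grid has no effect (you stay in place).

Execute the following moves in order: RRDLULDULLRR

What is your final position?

Answer: Final position: (x=2, y=3)

Derivation:
Start: (x=0, y=3)
  R (right): (x=0, y=3) -> (x=1, y=3)
  R (right): (x=1, y=3) -> (x=2, y=3)
  D (down): (x=2, y=3) -> (x=2, y=4)
  L (left): (x=2, y=4) -> (x=1, y=4)
  U (up): (x=1, y=4) -> (x=1, y=3)
  L (left): (x=1, y=3) -> (x=0, y=3)
  D (down): (x=0, y=3) -> (x=0, y=4)
  U (up): (x=0, y=4) -> (x=0, y=3)
  L (left): blocked, stay at (x=0, y=3)
  L (left): blocked, stay at (x=0, y=3)
  R (right): (x=0, y=3) -> (x=1, y=3)
  R (right): (x=1, y=3) -> (x=2, y=3)
Final: (x=2, y=3)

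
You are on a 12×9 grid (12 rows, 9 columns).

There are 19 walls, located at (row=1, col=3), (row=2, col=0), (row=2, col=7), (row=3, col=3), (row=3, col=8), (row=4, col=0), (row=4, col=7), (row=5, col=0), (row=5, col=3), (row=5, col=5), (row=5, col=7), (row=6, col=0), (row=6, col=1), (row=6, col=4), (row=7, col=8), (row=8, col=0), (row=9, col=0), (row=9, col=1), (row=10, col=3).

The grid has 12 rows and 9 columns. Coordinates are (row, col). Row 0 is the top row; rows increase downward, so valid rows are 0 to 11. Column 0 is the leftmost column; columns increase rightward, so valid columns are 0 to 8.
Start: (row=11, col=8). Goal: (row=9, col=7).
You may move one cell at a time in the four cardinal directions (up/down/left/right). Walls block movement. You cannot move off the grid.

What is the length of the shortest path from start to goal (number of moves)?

BFS from (row=11, col=8) until reaching (row=9, col=7):
  Distance 0: (row=11, col=8)
  Distance 1: (row=10, col=8), (row=11, col=7)
  Distance 2: (row=9, col=8), (row=10, col=7), (row=11, col=6)
  Distance 3: (row=8, col=8), (row=9, col=7), (row=10, col=6), (row=11, col=5)  <- goal reached here
One shortest path (3 moves): (row=11, col=8) -> (row=11, col=7) -> (row=10, col=7) -> (row=9, col=7)

Answer: Shortest path length: 3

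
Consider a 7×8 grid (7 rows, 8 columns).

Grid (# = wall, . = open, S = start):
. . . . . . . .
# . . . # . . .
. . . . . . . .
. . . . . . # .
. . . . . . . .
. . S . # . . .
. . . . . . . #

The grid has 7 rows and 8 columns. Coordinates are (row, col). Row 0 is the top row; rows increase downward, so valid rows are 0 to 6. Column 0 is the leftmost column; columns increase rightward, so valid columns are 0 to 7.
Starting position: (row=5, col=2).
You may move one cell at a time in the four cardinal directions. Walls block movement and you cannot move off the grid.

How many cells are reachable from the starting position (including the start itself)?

BFS flood-fill from (row=5, col=2):
  Distance 0: (row=5, col=2)
  Distance 1: (row=4, col=2), (row=5, col=1), (row=5, col=3), (row=6, col=2)
  Distance 2: (row=3, col=2), (row=4, col=1), (row=4, col=3), (row=5, col=0), (row=6, col=1), (row=6, col=3)
  Distance 3: (row=2, col=2), (row=3, col=1), (row=3, col=3), (row=4, col=0), (row=4, col=4), (row=6, col=0), (row=6, col=4)
  Distance 4: (row=1, col=2), (row=2, col=1), (row=2, col=3), (row=3, col=0), (row=3, col=4), (row=4, col=5), (row=6, col=5)
  Distance 5: (row=0, col=2), (row=1, col=1), (row=1, col=3), (row=2, col=0), (row=2, col=4), (row=3, col=5), (row=4, col=6), (row=5, col=5), (row=6, col=6)
  Distance 6: (row=0, col=1), (row=0, col=3), (row=2, col=5), (row=4, col=7), (row=5, col=6)
  Distance 7: (row=0, col=0), (row=0, col=4), (row=1, col=5), (row=2, col=6), (row=3, col=7), (row=5, col=7)
  Distance 8: (row=0, col=5), (row=1, col=6), (row=2, col=7)
  Distance 9: (row=0, col=6), (row=1, col=7)
  Distance 10: (row=0, col=7)
Total reachable: 51 (grid has 51 open cells total)

Answer: Reachable cells: 51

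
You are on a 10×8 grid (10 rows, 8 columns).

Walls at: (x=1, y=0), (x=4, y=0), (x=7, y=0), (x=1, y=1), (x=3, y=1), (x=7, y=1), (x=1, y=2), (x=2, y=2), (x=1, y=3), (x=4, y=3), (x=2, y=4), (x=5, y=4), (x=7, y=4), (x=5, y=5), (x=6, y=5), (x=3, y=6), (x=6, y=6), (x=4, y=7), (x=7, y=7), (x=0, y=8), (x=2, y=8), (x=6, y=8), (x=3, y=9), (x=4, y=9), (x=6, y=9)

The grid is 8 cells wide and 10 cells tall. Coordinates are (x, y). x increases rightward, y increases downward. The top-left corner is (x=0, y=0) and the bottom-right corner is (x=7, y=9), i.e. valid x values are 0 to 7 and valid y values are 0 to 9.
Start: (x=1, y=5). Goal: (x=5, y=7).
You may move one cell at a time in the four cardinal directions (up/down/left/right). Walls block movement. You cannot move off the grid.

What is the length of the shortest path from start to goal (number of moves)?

Answer: Shortest path length: 6

Derivation:
BFS from (x=1, y=5) until reaching (x=5, y=7):
  Distance 0: (x=1, y=5)
  Distance 1: (x=1, y=4), (x=0, y=5), (x=2, y=5), (x=1, y=6)
  Distance 2: (x=0, y=4), (x=3, y=5), (x=0, y=6), (x=2, y=6), (x=1, y=7)
  Distance 3: (x=0, y=3), (x=3, y=4), (x=4, y=5), (x=0, y=7), (x=2, y=7), (x=1, y=8)
  Distance 4: (x=0, y=2), (x=3, y=3), (x=4, y=4), (x=4, y=6), (x=3, y=7), (x=1, y=9)
  Distance 5: (x=0, y=1), (x=3, y=2), (x=2, y=3), (x=5, y=6), (x=3, y=8), (x=0, y=9), (x=2, y=9)
  Distance 6: (x=0, y=0), (x=4, y=2), (x=5, y=7), (x=4, y=8)  <- goal reached here
One shortest path (6 moves): (x=1, y=5) -> (x=2, y=5) -> (x=3, y=5) -> (x=4, y=5) -> (x=4, y=6) -> (x=5, y=6) -> (x=5, y=7)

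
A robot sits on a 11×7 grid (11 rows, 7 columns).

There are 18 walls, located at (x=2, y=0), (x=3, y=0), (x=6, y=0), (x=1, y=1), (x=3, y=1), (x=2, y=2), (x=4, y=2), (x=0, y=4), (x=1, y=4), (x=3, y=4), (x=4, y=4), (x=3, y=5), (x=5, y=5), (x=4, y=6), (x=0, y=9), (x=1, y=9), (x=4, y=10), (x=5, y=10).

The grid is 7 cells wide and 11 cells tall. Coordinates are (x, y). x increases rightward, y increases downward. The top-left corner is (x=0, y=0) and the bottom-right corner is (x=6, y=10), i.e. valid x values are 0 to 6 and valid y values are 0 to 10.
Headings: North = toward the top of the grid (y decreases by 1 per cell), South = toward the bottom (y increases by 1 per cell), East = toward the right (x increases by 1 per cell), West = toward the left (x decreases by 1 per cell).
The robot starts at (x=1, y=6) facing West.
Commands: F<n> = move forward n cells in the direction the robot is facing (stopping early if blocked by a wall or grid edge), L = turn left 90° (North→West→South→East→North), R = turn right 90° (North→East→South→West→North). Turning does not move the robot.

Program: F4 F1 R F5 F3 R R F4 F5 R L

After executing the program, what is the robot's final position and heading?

Answer: Final position: (x=0, y=8), facing South

Derivation:
Start: (x=1, y=6), facing West
  F4: move forward 1/4 (blocked), now at (x=0, y=6)
  F1: move forward 0/1 (blocked), now at (x=0, y=6)
  R: turn right, now facing North
  F5: move forward 1/5 (blocked), now at (x=0, y=5)
  F3: move forward 0/3 (blocked), now at (x=0, y=5)
  R: turn right, now facing East
  R: turn right, now facing South
  F4: move forward 3/4 (blocked), now at (x=0, y=8)
  F5: move forward 0/5 (blocked), now at (x=0, y=8)
  R: turn right, now facing West
  L: turn left, now facing South
Final: (x=0, y=8), facing South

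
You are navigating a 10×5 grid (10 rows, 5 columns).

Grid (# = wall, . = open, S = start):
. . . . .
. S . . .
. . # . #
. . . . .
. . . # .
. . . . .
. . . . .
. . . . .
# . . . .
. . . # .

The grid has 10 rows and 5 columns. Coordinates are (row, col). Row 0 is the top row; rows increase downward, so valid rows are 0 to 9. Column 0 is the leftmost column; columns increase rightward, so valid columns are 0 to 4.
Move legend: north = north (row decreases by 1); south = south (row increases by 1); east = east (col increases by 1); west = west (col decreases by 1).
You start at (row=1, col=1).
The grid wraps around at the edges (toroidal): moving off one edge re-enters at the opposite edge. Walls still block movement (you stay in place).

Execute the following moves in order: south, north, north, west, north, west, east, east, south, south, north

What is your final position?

Start: (row=1, col=1)
  south (south): (row=1, col=1) -> (row=2, col=1)
  north (north): (row=2, col=1) -> (row=1, col=1)
  north (north): (row=1, col=1) -> (row=0, col=1)
  west (west): (row=0, col=1) -> (row=0, col=0)
  north (north): (row=0, col=0) -> (row=9, col=0)
  west (west): (row=9, col=0) -> (row=9, col=4)
  east (east): (row=9, col=4) -> (row=9, col=0)
  east (east): (row=9, col=0) -> (row=9, col=1)
  south (south): (row=9, col=1) -> (row=0, col=1)
  south (south): (row=0, col=1) -> (row=1, col=1)
  north (north): (row=1, col=1) -> (row=0, col=1)
Final: (row=0, col=1)

Answer: Final position: (row=0, col=1)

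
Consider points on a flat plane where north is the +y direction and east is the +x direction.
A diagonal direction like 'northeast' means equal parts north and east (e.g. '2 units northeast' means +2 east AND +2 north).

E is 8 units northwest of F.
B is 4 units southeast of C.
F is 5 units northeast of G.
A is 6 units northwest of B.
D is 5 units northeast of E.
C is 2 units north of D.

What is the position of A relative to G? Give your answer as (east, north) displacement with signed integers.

Answer: A is at (east=0, north=22) relative to G.

Derivation:
Place G at the origin (east=0, north=0).
  F is 5 units northeast of G: delta (east=+5, north=+5); F at (east=5, north=5).
  E is 8 units northwest of F: delta (east=-8, north=+8); E at (east=-3, north=13).
  D is 5 units northeast of E: delta (east=+5, north=+5); D at (east=2, north=18).
  C is 2 units north of D: delta (east=+0, north=+2); C at (east=2, north=20).
  B is 4 units southeast of C: delta (east=+4, north=-4); B at (east=6, north=16).
  A is 6 units northwest of B: delta (east=-6, north=+6); A at (east=0, north=22).
Therefore A relative to G: (east=0, north=22).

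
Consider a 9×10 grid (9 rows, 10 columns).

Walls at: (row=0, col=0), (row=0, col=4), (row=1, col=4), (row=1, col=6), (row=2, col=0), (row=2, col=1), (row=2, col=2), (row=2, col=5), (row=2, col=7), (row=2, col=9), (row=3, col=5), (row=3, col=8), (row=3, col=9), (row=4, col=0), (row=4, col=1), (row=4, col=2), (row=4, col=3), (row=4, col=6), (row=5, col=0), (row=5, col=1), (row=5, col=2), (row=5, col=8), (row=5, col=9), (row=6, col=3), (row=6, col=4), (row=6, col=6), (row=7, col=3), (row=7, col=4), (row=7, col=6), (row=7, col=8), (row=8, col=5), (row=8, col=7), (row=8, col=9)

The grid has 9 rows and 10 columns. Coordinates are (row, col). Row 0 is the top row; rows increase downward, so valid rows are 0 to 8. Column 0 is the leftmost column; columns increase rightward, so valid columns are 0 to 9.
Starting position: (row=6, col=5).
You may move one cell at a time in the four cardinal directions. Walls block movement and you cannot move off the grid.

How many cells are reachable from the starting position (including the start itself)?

BFS flood-fill from (row=6, col=5):
  Distance 0: (row=6, col=5)
  Distance 1: (row=5, col=5), (row=7, col=5)
  Distance 2: (row=4, col=5), (row=5, col=4), (row=5, col=6)
  Distance 3: (row=4, col=4), (row=5, col=3), (row=5, col=7)
  Distance 4: (row=3, col=4), (row=4, col=7), (row=6, col=7)
  Distance 5: (row=2, col=4), (row=3, col=3), (row=3, col=7), (row=4, col=8), (row=6, col=8), (row=7, col=7)
  Distance 6: (row=2, col=3), (row=3, col=2), (row=3, col=6), (row=4, col=9), (row=6, col=9)
  Distance 7: (row=1, col=3), (row=2, col=6), (row=3, col=1), (row=7, col=9)
  Distance 8: (row=0, col=3), (row=1, col=2), (row=3, col=0)
  Distance 9: (row=0, col=2), (row=1, col=1)
  Distance 10: (row=0, col=1), (row=1, col=0)
Total reachable: 34 (grid has 57 open cells total)

Answer: Reachable cells: 34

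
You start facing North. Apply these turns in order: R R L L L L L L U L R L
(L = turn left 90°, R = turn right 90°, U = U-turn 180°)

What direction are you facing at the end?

Start: North
  R (right (90° clockwise)) -> East
  R (right (90° clockwise)) -> South
  L (left (90° counter-clockwise)) -> East
  L (left (90° counter-clockwise)) -> North
  L (left (90° counter-clockwise)) -> West
  L (left (90° counter-clockwise)) -> South
  L (left (90° counter-clockwise)) -> East
  L (left (90° counter-clockwise)) -> North
  U (U-turn (180°)) -> South
  L (left (90° counter-clockwise)) -> East
  R (right (90° clockwise)) -> South
  L (left (90° counter-clockwise)) -> East
Final: East

Answer: Final heading: East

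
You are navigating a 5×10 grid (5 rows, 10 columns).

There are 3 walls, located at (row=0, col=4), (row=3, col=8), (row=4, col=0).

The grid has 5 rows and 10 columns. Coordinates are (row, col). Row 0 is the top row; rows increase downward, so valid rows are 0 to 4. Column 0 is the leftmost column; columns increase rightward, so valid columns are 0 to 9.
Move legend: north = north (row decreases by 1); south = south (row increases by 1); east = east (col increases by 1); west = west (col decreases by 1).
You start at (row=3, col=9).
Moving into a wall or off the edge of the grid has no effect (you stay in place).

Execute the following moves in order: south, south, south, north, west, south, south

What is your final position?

Answer: Final position: (row=4, col=9)

Derivation:
Start: (row=3, col=9)
  south (south): (row=3, col=9) -> (row=4, col=9)
  south (south): blocked, stay at (row=4, col=9)
  south (south): blocked, stay at (row=4, col=9)
  north (north): (row=4, col=9) -> (row=3, col=9)
  west (west): blocked, stay at (row=3, col=9)
  south (south): (row=3, col=9) -> (row=4, col=9)
  south (south): blocked, stay at (row=4, col=9)
Final: (row=4, col=9)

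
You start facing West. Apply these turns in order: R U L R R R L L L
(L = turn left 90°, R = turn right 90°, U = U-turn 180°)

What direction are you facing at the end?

Start: West
  R (right (90° clockwise)) -> North
  U (U-turn (180°)) -> South
  L (left (90° counter-clockwise)) -> East
  R (right (90° clockwise)) -> South
  R (right (90° clockwise)) -> West
  R (right (90° clockwise)) -> North
  L (left (90° counter-clockwise)) -> West
  L (left (90° counter-clockwise)) -> South
  L (left (90° counter-clockwise)) -> East
Final: East

Answer: Final heading: East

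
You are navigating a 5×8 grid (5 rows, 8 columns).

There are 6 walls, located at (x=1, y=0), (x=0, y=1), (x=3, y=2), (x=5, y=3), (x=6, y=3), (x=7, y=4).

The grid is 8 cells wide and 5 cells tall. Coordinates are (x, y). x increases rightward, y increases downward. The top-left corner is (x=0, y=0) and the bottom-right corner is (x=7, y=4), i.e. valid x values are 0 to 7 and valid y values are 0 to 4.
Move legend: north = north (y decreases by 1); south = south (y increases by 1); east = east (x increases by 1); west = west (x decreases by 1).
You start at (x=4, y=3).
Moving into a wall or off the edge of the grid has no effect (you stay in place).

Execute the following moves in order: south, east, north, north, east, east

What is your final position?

Answer: Final position: (x=6, y=4)

Derivation:
Start: (x=4, y=3)
  south (south): (x=4, y=3) -> (x=4, y=4)
  east (east): (x=4, y=4) -> (x=5, y=4)
  north (north): blocked, stay at (x=5, y=4)
  north (north): blocked, stay at (x=5, y=4)
  east (east): (x=5, y=4) -> (x=6, y=4)
  east (east): blocked, stay at (x=6, y=4)
Final: (x=6, y=4)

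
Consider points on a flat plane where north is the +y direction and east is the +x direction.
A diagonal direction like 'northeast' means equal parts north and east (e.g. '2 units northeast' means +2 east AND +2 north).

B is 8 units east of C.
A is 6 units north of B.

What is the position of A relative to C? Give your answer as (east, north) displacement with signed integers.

Answer: A is at (east=8, north=6) relative to C.

Derivation:
Place C at the origin (east=0, north=0).
  B is 8 units east of C: delta (east=+8, north=+0); B at (east=8, north=0).
  A is 6 units north of B: delta (east=+0, north=+6); A at (east=8, north=6).
Therefore A relative to C: (east=8, north=6).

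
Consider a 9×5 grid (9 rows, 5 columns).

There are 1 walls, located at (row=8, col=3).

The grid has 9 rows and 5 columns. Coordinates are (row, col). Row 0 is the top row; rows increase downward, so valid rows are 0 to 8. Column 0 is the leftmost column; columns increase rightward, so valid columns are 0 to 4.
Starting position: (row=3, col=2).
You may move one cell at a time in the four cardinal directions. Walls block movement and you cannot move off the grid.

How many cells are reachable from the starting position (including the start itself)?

BFS flood-fill from (row=3, col=2):
  Distance 0: (row=3, col=2)
  Distance 1: (row=2, col=2), (row=3, col=1), (row=3, col=3), (row=4, col=2)
  Distance 2: (row=1, col=2), (row=2, col=1), (row=2, col=3), (row=3, col=0), (row=3, col=4), (row=4, col=1), (row=4, col=3), (row=5, col=2)
  Distance 3: (row=0, col=2), (row=1, col=1), (row=1, col=3), (row=2, col=0), (row=2, col=4), (row=4, col=0), (row=4, col=4), (row=5, col=1), (row=5, col=3), (row=6, col=2)
  Distance 4: (row=0, col=1), (row=0, col=3), (row=1, col=0), (row=1, col=4), (row=5, col=0), (row=5, col=4), (row=6, col=1), (row=6, col=3), (row=7, col=2)
  Distance 5: (row=0, col=0), (row=0, col=4), (row=6, col=0), (row=6, col=4), (row=7, col=1), (row=7, col=3), (row=8, col=2)
  Distance 6: (row=7, col=0), (row=7, col=4), (row=8, col=1)
  Distance 7: (row=8, col=0), (row=8, col=4)
Total reachable: 44 (grid has 44 open cells total)

Answer: Reachable cells: 44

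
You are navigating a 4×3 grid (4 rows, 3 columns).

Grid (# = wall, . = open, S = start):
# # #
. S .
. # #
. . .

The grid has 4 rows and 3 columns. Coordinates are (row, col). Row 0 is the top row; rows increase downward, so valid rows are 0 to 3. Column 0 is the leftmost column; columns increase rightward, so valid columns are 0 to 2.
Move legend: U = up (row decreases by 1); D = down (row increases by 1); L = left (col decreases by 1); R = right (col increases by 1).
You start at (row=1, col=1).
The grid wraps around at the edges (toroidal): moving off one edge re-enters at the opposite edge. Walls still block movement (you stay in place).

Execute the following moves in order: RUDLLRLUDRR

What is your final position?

Start: (row=1, col=1)
  R (right): (row=1, col=1) -> (row=1, col=2)
  U (up): blocked, stay at (row=1, col=2)
  D (down): blocked, stay at (row=1, col=2)
  L (left): (row=1, col=2) -> (row=1, col=1)
  L (left): (row=1, col=1) -> (row=1, col=0)
  R (right): (row=1, col=0) -> (row=1, col=1)
  L (left): (row=1, col=1) -> (row=1, col=0)
  U (up): blocked, stay at (row=1, col=0)
  D (down): (row=1, col=0) -> (row=2, col=0)
  R (right): blocked, stay at (row=2, col=0)
  R (right): blocked, stay at (row=2, col=0)
Final: (row=2, col=0)

Answer: Final position: (row=2, col=0)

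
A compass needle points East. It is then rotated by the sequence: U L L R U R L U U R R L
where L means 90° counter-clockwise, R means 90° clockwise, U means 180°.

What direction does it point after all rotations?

Start: East
  U (U-turn (180°)) -> West
  L (left (90° counter-clockwise)) -> South
  L (left (90° counter-clockwise)) -> East
  R (right (90° clockwise)) -> South
  U (U-turn (180°)) -> North
  R (right (90° clockwise)) -> East
  L (left (90° counter-clockwise)) -> North
  U (U-turn (180°)) -> South
  U (U-turn (180°)) -> North
  R (right (90° clockwise)) -> East
  R (right (90° clockwise)) -> South
  L (left (90° counter-clockwise)) -> East
Final: East

Answer: Final heading: East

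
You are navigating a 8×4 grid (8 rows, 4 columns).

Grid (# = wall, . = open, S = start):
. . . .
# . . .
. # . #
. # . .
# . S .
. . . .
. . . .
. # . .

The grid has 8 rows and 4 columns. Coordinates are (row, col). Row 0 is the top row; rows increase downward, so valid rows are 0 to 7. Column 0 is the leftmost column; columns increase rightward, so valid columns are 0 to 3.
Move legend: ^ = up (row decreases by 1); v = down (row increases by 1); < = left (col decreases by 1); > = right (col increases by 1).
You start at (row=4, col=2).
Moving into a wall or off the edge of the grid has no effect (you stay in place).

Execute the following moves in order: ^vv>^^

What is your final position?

Answer: Final position: (row=3, col=3)

Derivation:
Start: (row=4, col=2)
  ^ (up): (row=4, col=2) -> (row=3, col=2)
  v (down): (row=3, col=2) -> (row=4, col=2)
  v (down): (row=4, col=2) -> (row=5, col=2)
  > (right): (row=5, col=2) -> (row=5, col=3)
  ^ (up): (row=5, col=3) -> (row=4, col=3)
  ^ (up): (row=4, col=3) -> (row=3, col=3)
Final: (row=3, col=3)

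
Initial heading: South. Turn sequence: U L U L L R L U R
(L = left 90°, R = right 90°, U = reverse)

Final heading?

Answer: Final heading: South

Derivation:
Start: South
  U (U-turn (180°)) -> North
  L (left (90° counter-clockwise)) -> West
  U (U-turn (180°)) -> East
  L (left (90° counter-clockwise)) -> North
  L (left (90° counter-clockwise)) -> West
  R (right (90° clockwise)) -> North
  L (left (90° counter-clockwise)) -> West
  U (U-turn (180°)) -> East
  R (right (90° clockwise)) -> South
Final: South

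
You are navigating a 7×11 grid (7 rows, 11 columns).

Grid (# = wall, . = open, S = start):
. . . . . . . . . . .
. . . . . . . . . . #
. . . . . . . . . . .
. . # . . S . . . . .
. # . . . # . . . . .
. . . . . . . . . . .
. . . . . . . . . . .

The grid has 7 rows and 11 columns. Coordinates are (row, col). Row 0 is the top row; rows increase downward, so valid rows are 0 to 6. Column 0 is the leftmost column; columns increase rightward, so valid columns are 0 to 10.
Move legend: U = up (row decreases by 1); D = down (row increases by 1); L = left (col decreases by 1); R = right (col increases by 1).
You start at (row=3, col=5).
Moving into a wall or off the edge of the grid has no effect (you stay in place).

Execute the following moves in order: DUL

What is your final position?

Start: (row=3, col=5)
  D (down): blocked, stay at (row=3, col=5)
  U (up): (row=3, col=5) -> (row=2, col=5)
  L (left): (row=2, col=5) -> (row=2, col=4)
Final: (row=2, col=4)

Answer: Final position: (row=2, col=4)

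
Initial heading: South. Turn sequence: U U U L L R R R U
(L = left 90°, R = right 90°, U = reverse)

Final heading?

Answer: Final heading: West

Derivation:
Start: South
  U (U-turn (180°)) -> North
  U (U-turn (180°)) -> South
  U (U-turn (180°)) -> North
  L (left (90° counter-clockwise)) -> West
  L (left (90° counter-clockwise)) -> South
  R (right (90° clockwise)) -> West
  R (right (90° clockwise)) -> North
  R (right (90° clockwise)) -> East
  U (U-turn (180°)) -> West
Final: West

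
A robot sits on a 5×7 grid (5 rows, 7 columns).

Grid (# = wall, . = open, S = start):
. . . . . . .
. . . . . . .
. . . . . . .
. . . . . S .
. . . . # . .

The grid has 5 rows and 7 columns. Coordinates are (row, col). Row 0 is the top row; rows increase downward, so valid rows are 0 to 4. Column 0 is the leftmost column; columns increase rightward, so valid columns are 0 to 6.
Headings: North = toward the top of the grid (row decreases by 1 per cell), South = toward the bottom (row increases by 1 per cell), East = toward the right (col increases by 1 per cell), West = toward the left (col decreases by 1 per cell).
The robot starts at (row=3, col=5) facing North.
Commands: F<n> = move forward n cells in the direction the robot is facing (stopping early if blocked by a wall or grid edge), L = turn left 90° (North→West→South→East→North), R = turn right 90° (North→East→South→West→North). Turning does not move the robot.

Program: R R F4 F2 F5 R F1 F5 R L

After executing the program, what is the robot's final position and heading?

Answer: Final position: (row=4, col=5), facing West

Derivation:
Start: (row=3, col=5), facing North
  R: turn right, now facing East
  R: turn right, now facing South
  F4: move forward 1/4 (blocked), now at (row=4, col=5)
  F2: move forward 0/2 (blocked), now at (row=4, col=5)
  F5: move forward 0/5 (blocked), now at (row=4, col=5)
  R: turn right, now facing West
  F1: move forward 0/1 (blocked), now at (row=4, col=5)
  F5: move forward 0/5 (blocked), now at (row=4, col=5)
  R: turn right, now facing North
  L: turn left, now facing West
Final: (row=4, col=5), facing West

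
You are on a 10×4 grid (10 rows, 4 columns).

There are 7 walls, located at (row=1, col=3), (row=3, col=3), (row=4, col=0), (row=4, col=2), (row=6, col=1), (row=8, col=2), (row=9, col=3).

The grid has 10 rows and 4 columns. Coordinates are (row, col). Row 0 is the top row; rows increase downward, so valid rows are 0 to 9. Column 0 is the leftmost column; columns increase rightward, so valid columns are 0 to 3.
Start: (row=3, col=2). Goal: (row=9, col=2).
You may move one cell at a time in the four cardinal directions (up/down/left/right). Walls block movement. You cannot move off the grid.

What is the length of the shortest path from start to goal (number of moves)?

Answer: Shortest path length: 10

Derivation:
BFS from (row=3, col=2) until reaching (row=9, col=2):
  Distance 0: (row=3, col=2)
  Distance 1: (row=2, col=2), (row=3, col=1)
  Distance 2: (row=1, col=2), (row=2, col=1), (row=2, col=3), (row=3, col=0), (row=4, col=1)
  Distance 3: (row=0, col=2), (row=1, col=1), (row=2, col=0), (row=5, col=1)
  Distance 4: (row=0, col=1), (row=0, col=3), (row=1, col=0), (row=5, col=0), (row=5, col=2)
  Distance 5: (row=0, col=0), (row=5, col=3), (row=6, col=0), (row=6, col=2)
  Distance 6: (row=4, col=3), (row=6, col=3), (row=7, col=0), (row=7, col=2)
  Distance 7: (row=7, col=1), (row=7, col=3), (row=8, col=0)
  Distance 8: (row=8, col=1), (row=8, col=3), (row=9, col=0)
  Distance 9: (row=9, col=1)
  Distance 10: (row=9, col=2)  <- goal reached here
One shortest path (10 moves): (row=3, col=2) -> (row=3, col=1) -> (row=4, col=1) -> (row=5, col=1) -> (row=5, col=2) -> (row=6, col=2) -> (row=7, col=2) -> (row=7, col=1) -> (row=8, col=1) -> (row=9, col=1) -> (row=9, col=2)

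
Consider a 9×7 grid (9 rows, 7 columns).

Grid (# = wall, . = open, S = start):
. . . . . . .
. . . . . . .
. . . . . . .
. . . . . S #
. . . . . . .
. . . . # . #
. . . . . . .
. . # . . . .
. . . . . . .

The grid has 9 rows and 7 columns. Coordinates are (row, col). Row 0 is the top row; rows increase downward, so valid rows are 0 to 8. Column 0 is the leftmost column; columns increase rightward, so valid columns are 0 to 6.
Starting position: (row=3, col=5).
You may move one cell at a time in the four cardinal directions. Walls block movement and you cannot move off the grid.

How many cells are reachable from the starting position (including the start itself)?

BFS flood-fill from (row=3, col=5):
  Distance 0: (row=3, col=5)
  Distance 1: (row=2, col=5), (row=3, col=4), (row=4, col=5)
  Distance 2: (row=1, col=5), (row=2, col=4), (row=2, col=6), (row=3, col=3), (row=4, col=4), (row=4, col=6), (row=5, col=5)
  Distance 3: (row=0, col=5), (row=1, col=4), (row=1, col=6), (row=2, col=3), (row=3, col=2), (row=4, col=3), (row=6, col=5)
  Distance 4: (row=0, col=4), (row=0, col=6), (row=1, col=3), (row=2, col=2), (row=3, col=1), (row=4, col=2), (row=5, col=3), (row=6, col=4), (row=6, col=6), (row=7, col=5)
  Distance 5: (row=0, col=3), (row=1, col=2), (row=2, col=1), (row=3, col=0), (row=4, col=1), (row=5, col=2), (row=6, col=3), (row=7, col=4), (row=7, col=6), (row=8, col=5)
  Distance 6: (row=0, col=2), (row=1, col=1), (row=2, col=0), (row=4, col=0), (row=5, col=1), (row=6, col=2), (row=7, col=3), (row=8, col=4), (row=8, col=6)
  Distance 7: (row=0, col=1), (row=1, col=0), (row=5, col=0), (row=6, col=1), (row=8, col=3)
  Distance 8: (row=0, col=0), (row=6, col=0), (row=7, col=1), (row=8, col=2)
  Distance 9: (row=7, col=0), (row=8, col=1)
  Distance 10: (row=8, col=0)
Total reachable: 59 (grid has 59 open cells total)

Answer: Reachable cells: 59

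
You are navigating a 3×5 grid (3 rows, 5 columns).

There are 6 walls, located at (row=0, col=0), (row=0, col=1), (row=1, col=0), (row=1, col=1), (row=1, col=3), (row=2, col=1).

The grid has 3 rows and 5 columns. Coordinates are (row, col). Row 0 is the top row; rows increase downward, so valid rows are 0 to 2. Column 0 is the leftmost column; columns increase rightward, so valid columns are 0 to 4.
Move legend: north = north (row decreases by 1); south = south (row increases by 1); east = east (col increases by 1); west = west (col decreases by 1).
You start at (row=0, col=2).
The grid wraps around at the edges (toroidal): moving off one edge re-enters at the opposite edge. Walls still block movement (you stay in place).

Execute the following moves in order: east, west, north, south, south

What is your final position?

Answer: Final position: (row=1, col=2)

Derivation:
Start: (row=0, col=2)
  east (east): (row=0, col=2) -> (row=0, col=3)
  west (west): (row=0, col=3) -> (row=0, col=2)
  north (north): (row=0, col=2) -> (row=2, col=2)
  south (south): (row=2, col=2) -> (row=0, col=2)
  south (south): (row=0, col=2) -> (row=1, col=2)
Final: (row=1, col=2)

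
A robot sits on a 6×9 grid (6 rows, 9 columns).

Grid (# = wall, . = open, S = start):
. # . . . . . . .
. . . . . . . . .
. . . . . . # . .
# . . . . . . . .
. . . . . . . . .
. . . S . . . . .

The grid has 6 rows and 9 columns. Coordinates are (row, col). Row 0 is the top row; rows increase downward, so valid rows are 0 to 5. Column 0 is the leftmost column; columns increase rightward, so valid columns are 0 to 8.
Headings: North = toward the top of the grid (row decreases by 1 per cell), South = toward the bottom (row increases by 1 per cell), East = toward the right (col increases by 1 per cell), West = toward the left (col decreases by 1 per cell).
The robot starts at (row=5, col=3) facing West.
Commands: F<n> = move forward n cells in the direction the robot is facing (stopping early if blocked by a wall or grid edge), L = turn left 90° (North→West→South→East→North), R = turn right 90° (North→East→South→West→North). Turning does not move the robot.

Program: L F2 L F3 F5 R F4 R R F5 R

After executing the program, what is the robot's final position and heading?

Start: (row=5, col=3), facing West
  L: turn left, now facing South
  F2: move forward 0/2 (blocked), now at (row=5, col=3)
  L: turn left, now facing East
  F3: move forward 3, now at (row=5, col=6)
  F5: move forward 2/5 (blocked), now at (row=5, col=8)
  R: turn right, now facing South
  F4: move forward 0/4 (blocked), now at (row=5, col=8)
  R: turn right, now facing West
  R: turn right, now facing North
  F5: move forward 5, now at (row=0, col=8)
  R: turn right, now facing East
Final: (row=0, col=8), facing East

Answer: Final position: (row=0, col=8), facing East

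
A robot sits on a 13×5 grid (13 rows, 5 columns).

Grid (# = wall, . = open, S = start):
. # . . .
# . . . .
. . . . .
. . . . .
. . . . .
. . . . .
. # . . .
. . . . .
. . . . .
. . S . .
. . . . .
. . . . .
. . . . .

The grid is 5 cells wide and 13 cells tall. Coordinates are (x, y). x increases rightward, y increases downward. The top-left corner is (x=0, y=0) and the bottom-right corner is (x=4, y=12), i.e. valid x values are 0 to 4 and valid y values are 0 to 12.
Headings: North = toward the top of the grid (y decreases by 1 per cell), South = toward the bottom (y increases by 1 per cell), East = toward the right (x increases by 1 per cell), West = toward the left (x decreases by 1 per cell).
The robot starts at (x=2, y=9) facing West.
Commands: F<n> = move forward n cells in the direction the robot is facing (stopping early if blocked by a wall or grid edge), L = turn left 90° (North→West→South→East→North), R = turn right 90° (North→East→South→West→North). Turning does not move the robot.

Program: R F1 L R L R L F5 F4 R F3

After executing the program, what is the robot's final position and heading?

Start: (x=2, y=9), facing West
  R: turn right, now facing North
  F1: move forward 1, now at (x=2, y=8)
  L: turn left, now facing West
  R: turn right, now facing North
  L: turn left, now facing West
  R: turn right, now facing North
  L: turn left, now facing West
  F5: move forward 2/5 (blocked), now at (x=0, y=8)
  F4: move forward 0/4 (blocked), now at (x=0, y=8)
  R: turn right, now facing North
  F3: move forward 3, now at (x=0, y=5)
Final: (x=0, y=5), facing North

Answer: Final position: (x=0, y=5), facing North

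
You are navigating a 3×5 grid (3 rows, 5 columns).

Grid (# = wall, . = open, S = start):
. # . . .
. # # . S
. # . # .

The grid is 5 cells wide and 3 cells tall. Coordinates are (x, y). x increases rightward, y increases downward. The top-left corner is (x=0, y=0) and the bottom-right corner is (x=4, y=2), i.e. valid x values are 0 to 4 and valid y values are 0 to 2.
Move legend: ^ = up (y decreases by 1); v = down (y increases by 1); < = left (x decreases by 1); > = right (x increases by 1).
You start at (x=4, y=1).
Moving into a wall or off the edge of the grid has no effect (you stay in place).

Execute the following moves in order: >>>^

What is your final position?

Answer: Final position: (x=4, y=0)

Derivation:
Start: (x=4, y=1)
  [×3]> (right): blocked, stay at (x=4, y=1)
  ^ (up): (x=4, y=1) -> (x=4, y=0)
Final: (x=4, y=0)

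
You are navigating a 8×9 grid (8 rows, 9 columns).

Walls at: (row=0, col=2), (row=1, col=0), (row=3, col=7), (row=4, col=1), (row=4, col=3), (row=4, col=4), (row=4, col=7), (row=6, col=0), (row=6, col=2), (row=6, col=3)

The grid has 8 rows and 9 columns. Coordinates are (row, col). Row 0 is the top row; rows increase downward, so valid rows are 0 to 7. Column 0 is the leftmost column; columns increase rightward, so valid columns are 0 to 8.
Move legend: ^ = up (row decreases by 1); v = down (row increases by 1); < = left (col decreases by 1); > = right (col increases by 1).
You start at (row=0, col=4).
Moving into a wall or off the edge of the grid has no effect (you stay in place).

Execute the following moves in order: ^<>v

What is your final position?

Answer: Final position: (row=1, col=4)

Derivation:
Start: (row=0, col=4)
  ^ (up): blocked, stay at (row=0, col=4)
  < (left): (row=0, col=4) -> (row=0, col=3)
  > (right): (row=0, col=3) -> (row=0, col=4)
  v (down): (row=0, col=4) -> (row=1, col=4)
Final: (row=1, col=4)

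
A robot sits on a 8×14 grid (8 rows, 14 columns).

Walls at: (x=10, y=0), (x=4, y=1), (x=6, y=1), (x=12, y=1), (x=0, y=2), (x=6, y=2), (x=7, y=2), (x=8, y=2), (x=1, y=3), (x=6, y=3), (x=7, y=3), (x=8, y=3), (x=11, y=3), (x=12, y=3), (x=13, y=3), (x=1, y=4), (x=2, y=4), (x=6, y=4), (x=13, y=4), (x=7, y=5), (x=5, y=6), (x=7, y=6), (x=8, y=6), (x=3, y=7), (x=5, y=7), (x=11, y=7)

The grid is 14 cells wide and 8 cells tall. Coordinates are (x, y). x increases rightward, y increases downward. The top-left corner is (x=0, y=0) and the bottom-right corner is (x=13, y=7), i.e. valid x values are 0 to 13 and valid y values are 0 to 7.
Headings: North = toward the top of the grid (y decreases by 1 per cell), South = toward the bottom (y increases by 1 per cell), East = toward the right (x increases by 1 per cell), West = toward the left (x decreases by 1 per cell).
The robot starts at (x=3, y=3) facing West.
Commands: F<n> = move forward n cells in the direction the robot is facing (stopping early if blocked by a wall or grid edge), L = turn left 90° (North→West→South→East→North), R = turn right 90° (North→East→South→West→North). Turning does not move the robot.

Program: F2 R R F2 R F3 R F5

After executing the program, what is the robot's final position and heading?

Answer: Final position: (x=0, y=6), facing West

Derivation:
Start: (x=3, y=3), facing West
  F2: move forward 1/2 (blocked), now at (x=2, y=3)
  R: turn right, now facing North
  R: turn right, now facing East
  F2: move forward 2, now at (x=4, y=3)
  R: turn right, now facing South
  F3: move forward 3, now at (x=4, y=6)
  R: turn right, now facing West
  F5: move forward 4/5 (blocked), now at (x=0, y=6)
Final: (x=0, y=6), facing West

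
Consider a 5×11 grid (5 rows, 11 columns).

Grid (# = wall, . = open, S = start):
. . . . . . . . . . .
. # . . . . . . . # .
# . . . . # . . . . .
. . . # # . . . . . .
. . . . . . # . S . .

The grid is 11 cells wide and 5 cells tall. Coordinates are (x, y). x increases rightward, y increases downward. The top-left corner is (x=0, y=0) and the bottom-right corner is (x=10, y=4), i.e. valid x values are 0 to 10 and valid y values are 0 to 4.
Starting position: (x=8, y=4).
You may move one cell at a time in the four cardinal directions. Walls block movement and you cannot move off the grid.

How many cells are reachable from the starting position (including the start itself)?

BFS flood-fill from (x=8, y=4):
  Distance 0: (x=8, y=4)
  Distance 1: (x=8, y=3), (x=7, y=4), (x=9, y=4)
  Distance 2: (x=8, y=2), (x=7, y=3), (x=9, y=3), (x=10, y=4)
  Distance 3: (x=8, y=1), (x=7, y=2), (x=9, y=2), (x=6, y=3), (x=10, y=3)
  Distance 4: (x=8, y=0), (x=7, y=1), (x=6, y=2), (x=10, y=2), (x=5, y=3)
  Distance 5: (x=7, y=0), (x=9, y=0), (x=6, y=1), (x=10, y=1), (x=5, y=4)
  Distance 6: (x=6, y=0), (x=10, y=0), (x=5, y=1), (x=4, y=4)
  Distance 7: (x=5, y=0), (x=4, y=1), (x=3, y=4)
  Distance 8: (x=4, y=0), (x=3, y=1), (x=4, y=2), (x=2, y=4)
  Distance 9: (x=3, y=0), (x=2, y=1), (x=3, y=2), (x=2, y=3), (x=1, y=4)
  Distance 10: (x=2, y=0), (x=2, y=2), (x=1, y=3), (x=0, y=4)
  Distance 11: (x=1, y=0), (x=1, y=2), (x=0, y=3)
  Distance 12: (x=0, y=0)
  Distance 13: (x=0, y=1)
Total reachable: 48 (grid has 48 open cells total)

Answer: Reachable cells: 48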